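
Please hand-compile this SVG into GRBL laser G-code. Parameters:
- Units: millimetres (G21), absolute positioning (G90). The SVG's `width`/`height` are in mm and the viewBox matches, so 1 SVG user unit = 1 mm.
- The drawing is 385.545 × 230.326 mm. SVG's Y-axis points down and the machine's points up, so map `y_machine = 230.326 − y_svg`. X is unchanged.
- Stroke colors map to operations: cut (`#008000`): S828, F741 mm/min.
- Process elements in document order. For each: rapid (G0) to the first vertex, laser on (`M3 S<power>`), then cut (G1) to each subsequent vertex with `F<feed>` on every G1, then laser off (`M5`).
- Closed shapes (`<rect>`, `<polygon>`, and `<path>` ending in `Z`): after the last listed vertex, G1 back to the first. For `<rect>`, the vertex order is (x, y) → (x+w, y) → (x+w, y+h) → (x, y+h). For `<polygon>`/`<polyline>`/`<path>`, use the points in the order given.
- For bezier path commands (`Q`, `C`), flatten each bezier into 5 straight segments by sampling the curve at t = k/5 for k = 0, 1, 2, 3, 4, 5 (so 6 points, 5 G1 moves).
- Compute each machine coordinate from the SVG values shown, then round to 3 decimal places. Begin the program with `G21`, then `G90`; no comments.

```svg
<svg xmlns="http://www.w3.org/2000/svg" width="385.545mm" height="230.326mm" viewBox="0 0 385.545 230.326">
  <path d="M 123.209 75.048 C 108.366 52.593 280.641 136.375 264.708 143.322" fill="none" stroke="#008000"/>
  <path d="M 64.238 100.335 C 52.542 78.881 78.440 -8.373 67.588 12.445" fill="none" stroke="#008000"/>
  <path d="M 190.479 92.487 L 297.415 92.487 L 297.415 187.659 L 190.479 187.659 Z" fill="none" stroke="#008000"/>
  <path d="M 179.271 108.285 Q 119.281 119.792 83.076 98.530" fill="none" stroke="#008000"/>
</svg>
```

1 u = 1 mm; y_m = 230.326 − y.

[1] `<path>` cubic bezier, #008000→cut S828 F741: (123.209,155.278) → (133.755,157.467) → (171.193,142.947) → (217.509,120.505) → (254.685,98.928) → (264.708,87.004)

[2] `<path>` cubic bezier, #008000→cut S828 F741: (64.238,129.991) → (61.137,149.368) → (63.490,176.192) → (67.728,202.116) → (70.284,218.794) → (67.588,217.881)

[3] `<path>` rectangle, #008000→cut S828 F741: (190.479,137.839) → (297.415,137.839) → (297.415,42.667) → (190.479,42.667) → (190.479,137.839) (closed)

[4] `<path>` quadratic bezier, #008000→cut S828 F741: (179.271,122.041) → (156.226,118.749) → (135.085,118.078) → (115.846,120.029) → (98.509,124.602) → (83.076,131.796)

G21
G90
G0 X123.209 Y155.278
M3 S828
G1 X133.755 Y157.467 F741
G1 X171.193 Y142.947 F741
G1 X217.509 Y120.505 F741
G1 X254.685 Y98.928 F741
G1 X264.708 Y87.004 F741
M5
G0 X64.238 Y129.991
M3 S828
G1 X61.137 Y149.368 F741
G1 X63.490 Y176.192 F741
G1 X67.728 Y202.116 F741
G1 X70.284 Y218.794 F741
G1 X67.588 Y217.881 F741
M5
G0 X190.479 Y137.839
M3 S828
G1 X297.415 Y137.839 F741
G1 X297.415 Y42.667 F741
G1 X190.479 Y42.667 F741
G1 X190.479 Y137.839 F741
M5
G0 X179.271 Y122.041
M3 S828
G1 X156.226 Y118.749 F741
G1 X135.085 Y118.078 F741
G1 X115.846 Y120.029 F741
G1 X98.509 Y124.602 F741
G1 X83.076 Y131.796 F741
M5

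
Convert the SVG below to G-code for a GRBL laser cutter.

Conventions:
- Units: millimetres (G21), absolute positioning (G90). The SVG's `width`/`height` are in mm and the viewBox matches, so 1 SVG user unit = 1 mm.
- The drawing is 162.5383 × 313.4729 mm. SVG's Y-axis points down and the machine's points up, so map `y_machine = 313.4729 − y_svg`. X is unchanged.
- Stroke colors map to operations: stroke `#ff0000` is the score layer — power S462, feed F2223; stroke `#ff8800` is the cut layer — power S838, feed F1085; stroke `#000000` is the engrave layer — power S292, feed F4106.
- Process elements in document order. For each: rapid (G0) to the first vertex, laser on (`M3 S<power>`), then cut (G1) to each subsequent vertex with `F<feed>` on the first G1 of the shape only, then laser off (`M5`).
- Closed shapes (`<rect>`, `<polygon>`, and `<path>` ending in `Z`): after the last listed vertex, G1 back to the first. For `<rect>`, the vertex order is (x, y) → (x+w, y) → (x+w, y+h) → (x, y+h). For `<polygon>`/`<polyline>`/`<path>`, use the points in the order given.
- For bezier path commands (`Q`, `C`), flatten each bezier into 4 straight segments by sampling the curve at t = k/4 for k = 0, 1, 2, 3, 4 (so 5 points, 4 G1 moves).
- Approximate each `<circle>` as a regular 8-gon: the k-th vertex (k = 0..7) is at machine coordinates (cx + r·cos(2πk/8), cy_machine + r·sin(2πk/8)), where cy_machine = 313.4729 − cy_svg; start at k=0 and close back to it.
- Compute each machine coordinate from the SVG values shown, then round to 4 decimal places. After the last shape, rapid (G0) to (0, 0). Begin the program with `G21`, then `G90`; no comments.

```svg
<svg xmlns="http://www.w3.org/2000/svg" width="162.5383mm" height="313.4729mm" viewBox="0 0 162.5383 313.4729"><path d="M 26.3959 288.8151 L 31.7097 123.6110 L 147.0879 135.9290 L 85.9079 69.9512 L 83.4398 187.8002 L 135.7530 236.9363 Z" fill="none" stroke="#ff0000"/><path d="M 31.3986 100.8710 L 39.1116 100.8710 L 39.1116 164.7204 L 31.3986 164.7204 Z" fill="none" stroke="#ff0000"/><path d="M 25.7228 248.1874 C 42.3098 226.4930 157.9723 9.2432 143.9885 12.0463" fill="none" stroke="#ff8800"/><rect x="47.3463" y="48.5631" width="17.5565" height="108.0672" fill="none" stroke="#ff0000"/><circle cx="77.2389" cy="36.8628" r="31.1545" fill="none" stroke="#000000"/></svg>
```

G21
G90
G0 X26.3959 Y24.6578
M3 S462
G1 X31.7097 Y189.8619 F2223
G1 X147.0879 Y177.5439
G1 X85.9079 Y243.5217
G1 X83.4398 Y125.6727
G1 X135.7530 Y76.5366
G1 X26.3959 Y24.6578
M5
G0 X31.3986 Y212.6019
M3 S462
G1 X39.1116 Y212.6019 F2223
G1 X39.1116 Y148.7525
G1 X31.3986 Y148.7525
G1 X31.3986 Y212.6019
M5
G0 X25.7228 Y65.2855
M3 S838
G1 X53.1659 Y111.7291 F1085
G1 X96.3197 Y192.5426
G1 X133.7414 Y268.7629
G1 X143.9885 Y301.4266
M5
G0 X47.3463 Y264.9098
M3 S462
G1 X64.9028 Y264.9098 F2223
G1 X64.9028 Y156.8426
G1 X47.3463 Y156.8426
G1 X47.3463 Y264.9098
M5
G0 X108.3934 Y276.6101
M3 S292
G1 X99.2685 Y298.6397 F4106
G1 X77.2389 Y307.7646
G1 X55.2093 Y298.6397
G1 X46.0844 Y276.6101
G1 X55.2093 Y254.5805
G1 X77.2389 Y245.4556
G1 X99.2685 Y254.5805
G1 X108.3934 Y276.6101
M5
G0 X0.0000 Y0.0000

1 u = 1 mm; y_m = 313.4729 − y.

[1] `<path>` closed polygon, #ff0000→score S462 F2223: (26.3959,24.6578) → (31.7097,189.8619) → (147.0879,177.5439) → (85.9079,243.5217) → (83.4398,125.6727) → (135.7530,76.5366) → (26.3959,24.6578) (closed)

[2] `<path>` rectangle, #ff0000→score S462 F2223: (31.3986,212.6019) → (39.1116,212.6019) → (39.1116,148.7525) → (31.3986,148.7525) → (31.3986,212.6019) (closed)

[3] `<path>` cubic bezier, #ff8800→cut S838 F1085: (25.7228,65.2855) → (53.1659,111.7291) → (96.3197,192.5426) → (133.7414,268.7629) → (143.9885,301.4266)

[4] `<rect>` rectangle, #ff0000→score S462 F2223: (47.3463,264.9098) → (64.9028,264.9098) → (64.9028,156.8426) → (47.3463,156.8426) → (47.3463,264.9098) (closed)

[5] `<circle>` circle, #000000→engrave S292 F4106: (108.3934,276.6101) → (99.2685,298.6397) → (77.2389,307.7646) → (55.2093,298.6397) → (46.0844,276.6101) → (55.2093,254.5805) → (77.2389,245.4556) → (99.2685,254.5805) → (108.3934,276.6101) (closed)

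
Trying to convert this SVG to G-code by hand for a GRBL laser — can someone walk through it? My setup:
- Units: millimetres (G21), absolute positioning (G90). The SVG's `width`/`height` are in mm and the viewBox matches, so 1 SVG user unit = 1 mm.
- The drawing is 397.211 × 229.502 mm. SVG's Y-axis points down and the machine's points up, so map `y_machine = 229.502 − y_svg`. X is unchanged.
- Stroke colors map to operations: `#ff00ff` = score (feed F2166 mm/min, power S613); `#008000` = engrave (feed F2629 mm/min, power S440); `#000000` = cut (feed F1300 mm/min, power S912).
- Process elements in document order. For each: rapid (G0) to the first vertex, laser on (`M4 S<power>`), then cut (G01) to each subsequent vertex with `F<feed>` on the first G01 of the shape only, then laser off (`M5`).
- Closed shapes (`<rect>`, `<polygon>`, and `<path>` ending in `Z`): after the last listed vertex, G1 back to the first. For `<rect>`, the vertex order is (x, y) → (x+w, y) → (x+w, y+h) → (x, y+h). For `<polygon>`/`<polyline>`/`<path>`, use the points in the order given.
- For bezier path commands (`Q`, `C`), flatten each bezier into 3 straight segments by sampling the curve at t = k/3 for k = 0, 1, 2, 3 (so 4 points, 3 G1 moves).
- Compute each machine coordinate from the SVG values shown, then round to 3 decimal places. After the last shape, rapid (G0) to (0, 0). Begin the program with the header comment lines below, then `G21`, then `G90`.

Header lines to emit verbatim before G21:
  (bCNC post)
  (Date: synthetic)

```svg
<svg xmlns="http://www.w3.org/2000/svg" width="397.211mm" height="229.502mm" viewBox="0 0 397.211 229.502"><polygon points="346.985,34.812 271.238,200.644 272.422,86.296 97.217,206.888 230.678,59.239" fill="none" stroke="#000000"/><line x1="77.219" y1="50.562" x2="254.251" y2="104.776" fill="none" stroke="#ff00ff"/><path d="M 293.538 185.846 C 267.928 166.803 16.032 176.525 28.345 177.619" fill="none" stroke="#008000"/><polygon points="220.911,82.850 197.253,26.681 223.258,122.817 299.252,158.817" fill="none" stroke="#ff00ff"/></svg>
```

Since the viewBox matches the mm dimensions, user units are millimetres directly. The only transform is the Y-flip y_m = 229.502 − y_svg.

Shape 1 is a closed polygon drawn with `<polygon>`. Its stroke #000000 means cut at S912, F1300. After flipping Y the toolpath is (346.985,194.690) → (271.238,28.858) → (272.422,143.206) → (97.217,22.614) → (230.678,170.263) → (346.985,194.690), returning to the start.

Shape 2 is a line segment drawn with `<line>`. Its stroke #ff00ff means score at S613, F2166. After flipping Y the toolpath is (77.219,178.940) → (254.251,124.726).

Shape 3 is a cubic bezier drawn with `<path>`. Its stroke #008000 means engrave at S440, F2629. After flipping Y the toolpath is (293.538,43.656) → (210.666,54.496) → (85.935,54.468) → (28.345,51.883).

Shape 4 is a closed polygon drawn with `<polygon>`. Its stroke #ff00ff means score at S613, F2166. After flipping Y the toolpath is (220.911,146.652) → (197.253,202.821) → (223.258,106.685) → (299.252,70.685) → (220.911,146.652), returning to the start.

(bCNC post)
(Date: synthetic)
G21
G90
G0 X346.985 Y194.690
M4 S912
G01 X271.238 Y28.858 F1300
G01 X272.422 Y143.206
G01 X97.217 Y22.614
G01 X230.678 Y170.263
G01 X346.985 Y194.690
M5
G0 X77.219 Y178.940
M4 S613
G01 X254.251 Y124.726 F2166
M5
G0 X293.538 Y43.656
M4 S440
G01 X210.666 Y54.496 F2629
G01 X85.935 Y54.468
G01 X28.345 Y51.883
M5
G0 X220.911 Y146.652
M4 S613
G01 X197.253 Y202.821 F2166
G01 X223.258 Y106.685
G01 X299.252 Y70.685
G01 X220.911 Y146.652
M5
G0 X0.000 Y0.000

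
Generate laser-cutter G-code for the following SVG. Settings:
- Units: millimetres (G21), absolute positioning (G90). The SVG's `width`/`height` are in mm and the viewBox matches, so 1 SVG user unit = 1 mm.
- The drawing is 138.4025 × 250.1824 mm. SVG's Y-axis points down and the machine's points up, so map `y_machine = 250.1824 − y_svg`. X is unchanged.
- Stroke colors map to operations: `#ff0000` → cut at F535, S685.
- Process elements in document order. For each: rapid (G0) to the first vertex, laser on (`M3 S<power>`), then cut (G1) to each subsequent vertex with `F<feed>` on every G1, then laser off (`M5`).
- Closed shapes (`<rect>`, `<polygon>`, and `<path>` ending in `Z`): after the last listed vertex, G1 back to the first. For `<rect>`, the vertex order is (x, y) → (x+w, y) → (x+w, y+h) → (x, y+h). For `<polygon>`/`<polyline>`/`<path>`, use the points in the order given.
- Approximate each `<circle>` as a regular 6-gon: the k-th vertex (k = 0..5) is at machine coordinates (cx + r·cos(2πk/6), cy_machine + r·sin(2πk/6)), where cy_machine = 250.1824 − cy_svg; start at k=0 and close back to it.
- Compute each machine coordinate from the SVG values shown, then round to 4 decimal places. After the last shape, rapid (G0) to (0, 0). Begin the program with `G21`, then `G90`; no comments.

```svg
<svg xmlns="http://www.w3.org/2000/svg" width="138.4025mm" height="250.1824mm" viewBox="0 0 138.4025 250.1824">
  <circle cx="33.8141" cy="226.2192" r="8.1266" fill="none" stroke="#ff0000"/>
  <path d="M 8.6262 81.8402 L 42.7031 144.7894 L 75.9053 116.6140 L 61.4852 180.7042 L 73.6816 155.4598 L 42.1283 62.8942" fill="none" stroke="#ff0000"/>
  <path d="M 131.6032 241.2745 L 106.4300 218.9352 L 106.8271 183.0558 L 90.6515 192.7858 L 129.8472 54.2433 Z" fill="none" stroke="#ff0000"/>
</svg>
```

Since the viewBox matches the mm dimensions, user units are millimetres directly. The only transform is the Y-flip y_m = 250.1824 − y_svg.

Shape 1 is a circle drawn with `<circle>`. Its stroke #ff0000 means cut at S685, F535. After flipping Y the toolpath is (41.9407,23.9632) → (37.8774,31.0010) → (29.7508,31.0010) → (25.6875,23.9632) → (29.7508,16.9254) → (37.8774,16.9254) → (41.9407,23.9632), returning to the start.

Shape 2 is a open polyline drawn with `<path>`. Its stroke #ff0000 means cut at S685, F535. After flipping Y the toolpath is (8.6262,168.3422) → (42.7031,105.3930) → (75.9053,133.5684) → (61.4852,69.4782) → (73.6816,94.7226) → (42.1283,187.2882).

Shape 3 is a closed polygon drawn with `<path>`. Its stroke #ff0000 means cut at S685, F535. After flipping Y the toolpath is (131.6032,8.9079) → (106.4300,31.2472) → (106.8271,67.1266) → (90.6515,57.3966) → (129.8472,195.9391) → (131.6032,8.9079), returning to the start.

G21
G90
G0 X41.9407 Y23.9632
M3 S685
G1 X37.8774 Y31.0010 F535
G1 X29.7508 Y31.0010 F535
G1 X25.6875 Y23.9632 F535
G1 X29.7508 Y16.9254 F535
G1 X37.8774 Y16.9254 F535
G1 X41.9407 Y23.9632 F535
M5
G0 X8.6262 Y168.3422
M3 S685
G1 X42.7031 Y105.3930 F535
G1 X75.9053 Y133.5684 F535
G1 X61.4852 Y69.4782 F535
G1 X73.6816 Y94.7226 F535
G1 X42.1283 Y187.2882 F535
M5
G0 X131.6032 Y8.9079
M3 S685
G1 X106.4300 Y31.2472 F535
G1 X106.8271 Y67.1266 F535
G1 X90.6515 Y57.3966 F535
G1 X129.8472 Y195.9391 F535
G1 X131.6032 Y8.9079 F535
M5
G0 X0.0000 Y0.0000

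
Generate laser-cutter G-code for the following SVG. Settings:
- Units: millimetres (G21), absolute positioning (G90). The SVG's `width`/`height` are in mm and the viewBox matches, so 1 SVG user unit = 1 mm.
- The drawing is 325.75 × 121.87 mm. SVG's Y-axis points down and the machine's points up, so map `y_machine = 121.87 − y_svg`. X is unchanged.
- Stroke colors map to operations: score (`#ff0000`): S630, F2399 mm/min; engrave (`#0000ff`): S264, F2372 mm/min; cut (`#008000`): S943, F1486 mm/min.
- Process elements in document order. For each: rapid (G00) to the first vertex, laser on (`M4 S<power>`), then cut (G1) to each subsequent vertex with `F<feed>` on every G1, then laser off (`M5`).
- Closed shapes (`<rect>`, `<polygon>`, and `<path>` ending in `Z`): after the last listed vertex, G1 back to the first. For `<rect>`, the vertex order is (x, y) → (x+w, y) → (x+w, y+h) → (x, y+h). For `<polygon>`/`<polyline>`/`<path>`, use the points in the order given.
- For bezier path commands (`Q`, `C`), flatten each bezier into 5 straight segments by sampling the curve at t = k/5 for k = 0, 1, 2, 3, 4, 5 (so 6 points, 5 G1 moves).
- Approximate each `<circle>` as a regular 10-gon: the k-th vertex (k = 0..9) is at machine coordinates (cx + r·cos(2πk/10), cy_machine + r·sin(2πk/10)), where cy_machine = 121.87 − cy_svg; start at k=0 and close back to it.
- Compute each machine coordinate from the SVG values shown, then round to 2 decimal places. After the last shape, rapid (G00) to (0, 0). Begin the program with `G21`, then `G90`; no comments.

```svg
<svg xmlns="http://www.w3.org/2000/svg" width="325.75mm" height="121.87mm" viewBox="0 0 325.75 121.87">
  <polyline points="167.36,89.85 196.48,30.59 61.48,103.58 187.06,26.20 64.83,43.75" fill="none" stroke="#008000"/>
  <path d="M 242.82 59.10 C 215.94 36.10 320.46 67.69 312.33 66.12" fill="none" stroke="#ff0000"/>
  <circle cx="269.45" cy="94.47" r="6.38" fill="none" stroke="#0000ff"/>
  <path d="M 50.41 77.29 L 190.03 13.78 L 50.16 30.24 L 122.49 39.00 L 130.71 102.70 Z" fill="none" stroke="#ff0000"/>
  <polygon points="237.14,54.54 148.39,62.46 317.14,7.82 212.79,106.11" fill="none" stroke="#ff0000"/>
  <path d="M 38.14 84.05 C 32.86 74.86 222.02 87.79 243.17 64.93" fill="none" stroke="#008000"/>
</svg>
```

Since the viewBox matches the mm dimensions, user units are millimetres directly. The only transform is the Y-flip y_m = 121.87 − y_svg.

Shape 1 is a open polyline drawn with `<polyline>`. Its stroke #008000 means cut at S943, F1486. After flipping Y the toolpath is (167.36,32.02) → (196.48,91.28) → (61.48,18.29) → (187.06,95.67) → (64.83,78.12).

Shape 2 is a cubic bezier drawn with `<path>`. Its stroke #ff0000 means score at S630, F2399. After flipping Y the toolpath is (242.82,62.77) → (240.51,70.72) → (258.02,69.78) → (283.63,64.17) → (305.64,58.09) → (312.33,55.75).

Shape 3 is a circle drawn with `<circle>`. Its stroke #0000ff means engrave at S264, F2372. After flipping Y the toolpath is (275.83,27.40) → (274.61,31.15) → (271.42,33.47) → (267.48,33.47) → (264.29,31.15) → (263.07,27.40) → (264.29,23.65) → (267.48,21.33) → (271.42,21.33) → (274.61,23.65) → (275.83,27.40), returning to the start.

Shape 4 is a closed polygon drawn with `<path>`. Its stroke #ff0000 means score at S630, F2399. After flipping Y the toolpath is (50.41,44.58) → (190.03,108.09) → (50.16,91.63) → (122.49,82.87) → (130.71,19.17) → (50.41,44.58), returning to the start.

Shape 5 is a closed polygon drawn with `<polygon>`. Its stroke #ff0000 means score at S630, F2399. After flipping Y the toolpath is (237.14,67.33) → (148.39,59.41) → (317.14,114.05) → (212.79,15.76) → (237.14,67.33), returning to the start.

Shape 6 is a cubic bezier drawn with `<path>`. Its stroke #008000 means cut at S943, F1486. After flipping Y the toolpath is (38.14,37.82) → (55.41,41.14) → (101.94,41.94) → (160.34,42.98) → (213.22,47.06) → (243.17,56.94).

G21
G90
G00 X167.36 Y32.02
M4 S943
G1 X196.48 Y91.28 F1486
G1 X61.48 Y18.29 F1486
G1 X187.06 Y95.67 F1486
G1 X64.83 Y78.12 F1486
M5
G00 X242.82 Y62.77
M4 S630
G1 X240.51 Y70.72 F2399
G1 X258.02 Y69.78 F2399
G1 X283.63 Y64.17 F2399
G1 X305.64 Y58.09 F2399
G1 X312.33 Y55.75 F2399
M5
G00 X275.83 Y27.40
M4 S264
G1 X274.61 Y31.15 F2372
G1 X271.42 Y33.47 F2372
G1 X267.48 Y33.47 F2372
G1 X264.29 Y31.15 F2372
G1 X263.07 Y27.40 F2372
G1 X264.29 Y23.65 F2372
G1 X267.48 Y21.33 F2372
G1 X271.42 Y21.33 F2372
G1 X274.61 Y23.65 F2372
G1 X275.83 Y27.40 F2372
M5
G00 X50.41 Y44.58
M4 S630
G1 X190.03 Y108.09 F2399
G1 X50.16 Y91.63 F2399
G1 X122.49 Y82.87 F2399
G1 X130.71 Y19.17 F2399
G1 X50.41 Y44.58 F2399
M5
G00 X237.14 Y67.33
M4 S630
G1 X148.39 Y59.41 F2399
G1 X317.14 Y114.05 F2399
G1 X212.79 Y15.76 F2399
G1 X237.14 Y67.33 F2399
M5
G00 X38.14 Y37.82
M4 S943
G1 X55.41 Y41.14 F1486
G1 X101.94 Y41.94 F1486
G1 X160.34 Y42.98 F1486
G1 X213.22 Y47.06 F1486
G1 X243.17 Y56.94 F1486
M5
G00 X0.00 Y0.00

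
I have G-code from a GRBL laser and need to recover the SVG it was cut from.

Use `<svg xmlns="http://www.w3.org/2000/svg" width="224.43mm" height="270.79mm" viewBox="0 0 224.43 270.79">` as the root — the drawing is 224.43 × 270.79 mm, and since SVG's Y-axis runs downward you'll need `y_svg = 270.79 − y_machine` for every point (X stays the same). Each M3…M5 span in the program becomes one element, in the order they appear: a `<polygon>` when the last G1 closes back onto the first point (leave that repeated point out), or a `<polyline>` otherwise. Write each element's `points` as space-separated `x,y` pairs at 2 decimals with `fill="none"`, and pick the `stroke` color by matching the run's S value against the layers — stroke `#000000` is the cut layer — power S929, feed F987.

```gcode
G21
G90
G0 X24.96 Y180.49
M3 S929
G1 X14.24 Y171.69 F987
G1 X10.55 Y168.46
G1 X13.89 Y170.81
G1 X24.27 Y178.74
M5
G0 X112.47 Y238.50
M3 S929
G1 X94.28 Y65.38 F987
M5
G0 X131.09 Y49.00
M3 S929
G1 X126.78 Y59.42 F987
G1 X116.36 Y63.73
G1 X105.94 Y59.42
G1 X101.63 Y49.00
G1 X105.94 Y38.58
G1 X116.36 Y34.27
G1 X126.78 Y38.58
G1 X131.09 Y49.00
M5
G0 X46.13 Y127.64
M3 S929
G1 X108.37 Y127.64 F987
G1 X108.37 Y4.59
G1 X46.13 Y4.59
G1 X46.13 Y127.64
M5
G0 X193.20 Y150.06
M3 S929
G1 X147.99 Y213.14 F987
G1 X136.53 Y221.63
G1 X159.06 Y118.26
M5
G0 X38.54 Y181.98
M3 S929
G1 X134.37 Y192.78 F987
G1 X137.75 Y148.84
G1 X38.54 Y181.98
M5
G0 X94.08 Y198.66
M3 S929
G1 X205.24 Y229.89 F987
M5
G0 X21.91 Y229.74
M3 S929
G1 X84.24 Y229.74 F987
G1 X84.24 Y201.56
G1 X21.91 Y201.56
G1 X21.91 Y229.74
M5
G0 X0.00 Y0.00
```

Machine Y-up, SVG Y-down with viewBox height 270.79, so y_svg = 270.79 − y_machine; X carries over. Every run uses S929, so all elements get stroke `#000000` (cut).

Run 1: The run is open, so emit a `<polyline>` with points (Y-flipped): 24.96,90.30 14.24,99.10 10.55,102.33 13.89,99.98 24.27,92.05.

Run 2: The run is open, so emit a `<polyline>` with points (Y-flipped): 112.47,32.29 94.28,205.41.

Run 3: The run returns to its start, so emit a `<polygon>` with points (Y-flipped): 131.09,221.79 126.78,211.37 116.36,207.06 105.94,211.37 101.63,221.79 105.94,232.21 116.36,236.52 126.78,232.21.

Run 4: The run returns to its start, so emit a `<polygon>` with points (Y-flipped): 46.13,143.15 108.37,143.15 108.37,266.20 46.13,266.20.

Run 5: The run is open, so emit a `<polyline>` with points (Y-flipped): 193.20,120.73 147.99,57.65 136.53,49.16 159.06,152.53.

Run 6: The run returns to its start, so emit a `<polygon>` with points (Y-flipped): 38.54,88.81 134.37,78.01 137.75,121.95.

Run 7: The run is open, so emit a `<polyline>` with points (Y-flipped): 94.08,72.13 205.24,40.90.

Run 8: The run returns to its start, so emit a `<polygon>` with points (Y-flipped): 21.91,41.05 84.24,41.05 84.24,69.23 21.91,69.23.

<svg xmlns="http://www.w3.org/2000/svg" width="224.43mm" height="270.79mm" viewBox="0 0 224.43 270.79">
  <polyline points="24.96,90.30 14.24,99.10 10.55,102.33 13.89,99.98 24.27,92.05" fill="none" stroke="#000000"/>
  <polyline points="112.47,32.29 94.28,205.41" fill="none" stroke="#000000"/>
  <polygon points="131.09,221.79 126.78,211.37 116.36,207.06 105.94,211.37 101.63,221.79 105.94,232.21 116.36,236.52 126.78,232.21" fill="none" stroke="#000000"/>
  <polygon points="46.13,143.15 108.37,143.15 108.37,266.20 46.13,266.20" fill="none" stroke="#000000"/>
  <polyline points="193.20,120.73 147.99,57.65 136.53,49.16 159.06,152.53" fill="none" stroke="#000000"/>
  <polygon points="38.54,88.81 134.37,78.01 137.75,121.95" fill="none" stroke="#000000"/>
  <polyline points="94.08,72.13 205.24,40.90" fill="none" stroke="#000000"/>
  <polygon points="21.91,41.05 84.24,41.05 84.24,69.23 21.91,69.23" fill="none" stroke="#000000"/>
</svg>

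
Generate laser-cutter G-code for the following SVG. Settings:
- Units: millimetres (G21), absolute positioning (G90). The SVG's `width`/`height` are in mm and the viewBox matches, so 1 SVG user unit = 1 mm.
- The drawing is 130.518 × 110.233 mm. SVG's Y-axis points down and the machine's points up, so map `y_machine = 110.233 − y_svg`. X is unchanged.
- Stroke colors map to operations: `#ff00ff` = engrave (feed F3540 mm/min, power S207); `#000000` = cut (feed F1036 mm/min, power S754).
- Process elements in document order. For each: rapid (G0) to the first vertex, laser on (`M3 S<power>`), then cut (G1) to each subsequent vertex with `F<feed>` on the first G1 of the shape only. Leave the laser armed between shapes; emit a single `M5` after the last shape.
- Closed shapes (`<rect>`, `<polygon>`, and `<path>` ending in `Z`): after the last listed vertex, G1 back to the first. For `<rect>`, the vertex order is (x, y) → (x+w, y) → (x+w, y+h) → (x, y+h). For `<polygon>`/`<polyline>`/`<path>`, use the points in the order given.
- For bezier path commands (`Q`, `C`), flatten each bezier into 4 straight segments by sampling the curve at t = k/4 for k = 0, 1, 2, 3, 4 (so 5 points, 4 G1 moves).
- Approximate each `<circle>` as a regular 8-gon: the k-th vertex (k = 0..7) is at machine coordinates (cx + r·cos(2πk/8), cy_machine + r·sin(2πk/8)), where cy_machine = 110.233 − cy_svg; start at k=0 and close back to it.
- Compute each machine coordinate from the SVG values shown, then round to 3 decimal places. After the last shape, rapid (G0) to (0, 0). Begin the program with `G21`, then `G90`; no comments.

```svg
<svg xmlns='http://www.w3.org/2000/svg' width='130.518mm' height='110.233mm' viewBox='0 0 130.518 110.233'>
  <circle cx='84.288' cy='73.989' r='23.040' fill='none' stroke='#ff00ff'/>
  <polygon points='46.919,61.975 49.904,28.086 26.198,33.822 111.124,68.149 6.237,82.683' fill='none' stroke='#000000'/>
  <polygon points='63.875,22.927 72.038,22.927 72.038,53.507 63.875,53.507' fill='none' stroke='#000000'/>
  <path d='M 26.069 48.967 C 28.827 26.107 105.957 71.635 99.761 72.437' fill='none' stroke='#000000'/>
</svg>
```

viewBox `0 0 130.518 110.233` with mm width/height → 1 unit = 1 mm. Flip: y_m = 110.233 − y_svg.

**Shape 1** — `<circle>` circle, stroke `#ff00ff` → engrave (S207, F3540). Machine vertices: (107.328,36.244) → (100.580,52.536) → (84.288,59.284) → (67.996,52.536) → (61.248,36.244) → (67.996,19.952) → (84.288,13.204) → (100.580,19.952) → (107.328,36.244). Closed: final G1 returns to the first vertex.

**Shape 2** — `<polygon>` closed polygon, stroke `#000000` → cut (S754, F1036). Machine vertices: (46.919,48.258) → (49.904,82.147) → (26.198,76.411) → (111.124,42.084) → (6.237,27.550) → (46.919,48.258). Closed: final G1 returns to the first vertex.

**Shape 3** — `<polygon>` rectangle, stroke `#000000` → cut (S754, F1036). Machine vertices: (63.875,87.306) → (72.038,87.306) → (72.038,56.726) → (63.875,56.726) → (63.875,87.306). Closed: final G1 returns to the first vertex.

**Shape 4** — `<path>` cubic bezier, stroke `#000000` → cut (S754, F1036). Control points (SVG): P0=(26.069,48.967), P1=(28.827,26.107), P2=(105.957,71.635), P3=(99.761,72.437); sampled at t=k/4. Machine vertices: (26.069,61.266) → (39.618,67.356) → (66.273,58.404) → (91.248,45.016) → (99.761,37.796). Open path.

G21
G90
G0 X107.328 Y36.244
M3 S207
G1 X100.580 Y52.536 F3540
G1 X84.288 Y59.284
G1 X67.996 Y52.536
G1 X61.248 Y36.244
G1 X67.996 Y19.952
G1 X84.288 Y13.204
G1 X100.580 Y19.952
G1 X107.328 Y36.244
G0 X46.919 Y48.258
M3 S754
G1 X49.904 Y82.147 F1036
G1 X26.198 Y76.411
G1 X111.124 Y42.084
G1 X6.237 Y27.550
G1 X46.919 Y48.258
G0 X63.875 Y87.306
M3 S754
G1 X72.038 Y87.306 F1036
G1 X72.038 Y56.726
G1 X63.875 Y56.726
G1 X63.875 Y87.306
G0 X26.069 Y61.266
M3 S754
G1 X39.618 Y67.356 F1036
G1 X66.273 Y58.404
G1 X91.248 Y45.016
G1 X99.761 Y37.796
M5
G0 X0.000 Y0.000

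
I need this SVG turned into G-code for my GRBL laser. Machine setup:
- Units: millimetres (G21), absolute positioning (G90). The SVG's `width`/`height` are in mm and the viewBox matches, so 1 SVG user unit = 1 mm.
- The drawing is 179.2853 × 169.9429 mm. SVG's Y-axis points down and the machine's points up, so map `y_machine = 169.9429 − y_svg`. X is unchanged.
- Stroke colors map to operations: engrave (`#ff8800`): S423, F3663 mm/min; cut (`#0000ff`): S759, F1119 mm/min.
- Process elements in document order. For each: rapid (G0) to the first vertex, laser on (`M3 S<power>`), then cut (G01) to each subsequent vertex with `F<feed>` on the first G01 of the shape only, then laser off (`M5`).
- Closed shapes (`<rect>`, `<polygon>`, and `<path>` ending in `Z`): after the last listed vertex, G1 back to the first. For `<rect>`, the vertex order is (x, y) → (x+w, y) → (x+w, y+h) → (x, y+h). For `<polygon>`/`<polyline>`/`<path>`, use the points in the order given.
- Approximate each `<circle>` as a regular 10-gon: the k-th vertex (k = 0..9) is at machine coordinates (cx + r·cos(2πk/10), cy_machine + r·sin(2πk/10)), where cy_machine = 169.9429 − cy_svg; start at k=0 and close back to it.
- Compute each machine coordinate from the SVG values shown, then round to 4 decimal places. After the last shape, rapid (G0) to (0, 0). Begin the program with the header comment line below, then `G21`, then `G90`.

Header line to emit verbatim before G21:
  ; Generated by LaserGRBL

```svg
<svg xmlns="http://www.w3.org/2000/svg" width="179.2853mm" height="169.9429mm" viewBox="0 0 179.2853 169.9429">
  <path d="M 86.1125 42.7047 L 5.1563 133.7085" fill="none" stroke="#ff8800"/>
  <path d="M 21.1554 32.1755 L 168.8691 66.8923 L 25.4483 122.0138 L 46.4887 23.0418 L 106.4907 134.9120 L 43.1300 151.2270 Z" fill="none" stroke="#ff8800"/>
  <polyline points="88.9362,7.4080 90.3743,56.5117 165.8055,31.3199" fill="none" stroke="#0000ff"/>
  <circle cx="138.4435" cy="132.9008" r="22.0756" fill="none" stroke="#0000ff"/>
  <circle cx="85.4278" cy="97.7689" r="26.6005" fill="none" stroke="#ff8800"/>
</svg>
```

; Generated by LaserGRBL
G21
G90
G0 X86.1125 Y127.2382
M3 S423
G01 X5.1563 Y36.2344 F3663
M5
G0 X21.1554 Y137.7674
M3 S423
G01 X168.8691 Y103.0506 F3663
G01 X25.4483 Y47.9291
G01 X46.4887 Y146.9011
G01 X106.4907 Y35.0309
G01 X43.1300 Y18.7159
G01 X21.1554 Y137.7674
M5
G0 X88.9362 Y162.5349
M3 S759
G01 X90.3743 Y113.4312 F1119
G01 X165.8055 Y138.6230
M5
G0 X160.5191 Y37.0421
M3 S759
G01 X156.3030 Y50.0178 F1119
G01 X145.2652 Y58.0372
G01 X131.6218 Y58.0372
G01 X120.5840 Y50.0178
G01 X116.3679 Y37.0421
G01 X120.5840 Y24.0664
G01 X131.6218 Y16.0470
G01 X145.2652 Y16.0470
G01 X156.3030 Y24.0664
G01 X160.5191 Y37.0421
M5
G0 X112.0283 Y72.1740
M3 S423
G01 X106.9481 Y87.8094 F3663
G01 X93.6478 Y97.4726
G01 X77.2078 Y97.4726
G01 X63.9075 Y87.8094
G01 X58.8273 Y72.1740
G01 X63.9075 Y56.5386
G01 X77.2078 Y46.8754
G01 X93.6478 Y46.8754
G01 X106.9481 Y56.5386
G01 X112.0283 Y72.1740
M5
G0 X0.0000 Y0.0000

viewBox `0 0 179.2853 169.9429` with mm width/height → 1 unit = 1 mm. Flip: y_m = 169.9429 − y_svg.

**Shape 1** — `<path>` line segment, stroke `#ff8800` → engrave (S423, F3663). Machine vertices: (86.1125,127.2382) → (5.1563,36.2344). Open path.

**Shape 2** — `<path>` closed polygon, stroke `#ff8800` → engrave (S423, F3663). Machine vertices: (21.1554,137.7674) → (168.8691,103.0506) → (25.4483,47.9291) → (46.4887,146.9011) → (106.4907,35.0309) → (43.1300,18.7159) → (21.1554,137.7674). Closed: final G1 returns to the first vertex.

**Shape 3** — `<polyline>` open polyline, stroke `#0000ff` → cut (S759, F1119). Machine vertices: (88.9362,162.5349) → (90.3743,113.4312) → (165.8055,138.6230). Open path.

**Shape 4** — `<circle>` circle, stroke `#0000ff` → cut (S759, F1119). Machine vertices: (160.5191,37.0421) → (156.3030,50.0178) → (145.2652,58.0372) → (131.6218,58.0372) → (120.5840,50.0178) → (116.3679,37.0421) → (120.5840,24.0664) → (131.6218,16.0470) → (145.2652,16.0470) → (156.3030,24.0664) → (160.5191,37.0421). Closed: final G1 returns to the first vertex.

**Shape 5** — `<circle>` circle, stroke `#ff8800` → engrave (S423, F3663). Machine vertices: (112.0283,72.1740) → (106.9481,87.8094) → (93.6478,97.4726) → (77.2078,97.4726) → (63.9075,87.8094) → (58.8273,72.1740) → (63.9075,56.5386) → (77.2078,46.8754) → (93.6478,46.8754) → (106.9481,56.5386) → (112.0283,72.1740). Closed: final G1 returns to the first vertex.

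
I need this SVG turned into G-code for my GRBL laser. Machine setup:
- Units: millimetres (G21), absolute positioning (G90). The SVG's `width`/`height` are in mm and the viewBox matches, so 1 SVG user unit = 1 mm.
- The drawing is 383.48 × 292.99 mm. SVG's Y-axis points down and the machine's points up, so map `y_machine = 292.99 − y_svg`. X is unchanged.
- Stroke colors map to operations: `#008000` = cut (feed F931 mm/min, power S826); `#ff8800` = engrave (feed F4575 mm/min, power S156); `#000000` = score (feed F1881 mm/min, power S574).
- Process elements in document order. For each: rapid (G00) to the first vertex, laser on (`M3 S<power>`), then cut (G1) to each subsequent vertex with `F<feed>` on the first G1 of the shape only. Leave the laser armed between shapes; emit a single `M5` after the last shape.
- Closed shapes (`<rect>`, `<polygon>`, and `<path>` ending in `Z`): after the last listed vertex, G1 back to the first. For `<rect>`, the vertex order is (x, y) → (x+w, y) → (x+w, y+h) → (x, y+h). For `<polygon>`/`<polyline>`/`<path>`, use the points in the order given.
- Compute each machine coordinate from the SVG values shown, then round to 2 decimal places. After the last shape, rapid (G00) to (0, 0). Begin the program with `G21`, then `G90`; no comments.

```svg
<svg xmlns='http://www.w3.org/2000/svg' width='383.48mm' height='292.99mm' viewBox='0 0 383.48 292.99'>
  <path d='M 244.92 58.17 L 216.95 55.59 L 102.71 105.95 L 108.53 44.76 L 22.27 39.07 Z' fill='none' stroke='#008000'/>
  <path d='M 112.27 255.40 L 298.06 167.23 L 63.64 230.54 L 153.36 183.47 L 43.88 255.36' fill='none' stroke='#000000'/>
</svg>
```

G21
G90
G00 X244.92 Y234.82
M3 S826
G1 X216.95 Y237.40 F931
G1 X102.71 Y187.04
G1 X108.53 Y248.23
G1 X22.27 Y253.92
G1 X244.92 Y234.82
G00 X112.27 Y37.59
M3 S574
G1 X298.06 Y125.76 F1881
G1 X63.64 Y62.45
G1 X153.36 Y109.52
G1 X43.88 Y37.63
M5
G00 X0.00 Y0.00

1 u = 1 mm; y_m = 292.99 − y.

[1] `<path>` closed polygon, #008000→cut S826 F931: (244.92,234.82) → (216.95,237.40) → (102.71,187.04) → (108.53,248.23) → (22.27,253.92) → (244.92,234.82) (closed)

[2] `<path>` open polyline, #000000→score S574 F1881: (112.27,37.59) → (298.06,125.76) → (63.64,62.45) → (153.36,109.52) → (43.88,37.63)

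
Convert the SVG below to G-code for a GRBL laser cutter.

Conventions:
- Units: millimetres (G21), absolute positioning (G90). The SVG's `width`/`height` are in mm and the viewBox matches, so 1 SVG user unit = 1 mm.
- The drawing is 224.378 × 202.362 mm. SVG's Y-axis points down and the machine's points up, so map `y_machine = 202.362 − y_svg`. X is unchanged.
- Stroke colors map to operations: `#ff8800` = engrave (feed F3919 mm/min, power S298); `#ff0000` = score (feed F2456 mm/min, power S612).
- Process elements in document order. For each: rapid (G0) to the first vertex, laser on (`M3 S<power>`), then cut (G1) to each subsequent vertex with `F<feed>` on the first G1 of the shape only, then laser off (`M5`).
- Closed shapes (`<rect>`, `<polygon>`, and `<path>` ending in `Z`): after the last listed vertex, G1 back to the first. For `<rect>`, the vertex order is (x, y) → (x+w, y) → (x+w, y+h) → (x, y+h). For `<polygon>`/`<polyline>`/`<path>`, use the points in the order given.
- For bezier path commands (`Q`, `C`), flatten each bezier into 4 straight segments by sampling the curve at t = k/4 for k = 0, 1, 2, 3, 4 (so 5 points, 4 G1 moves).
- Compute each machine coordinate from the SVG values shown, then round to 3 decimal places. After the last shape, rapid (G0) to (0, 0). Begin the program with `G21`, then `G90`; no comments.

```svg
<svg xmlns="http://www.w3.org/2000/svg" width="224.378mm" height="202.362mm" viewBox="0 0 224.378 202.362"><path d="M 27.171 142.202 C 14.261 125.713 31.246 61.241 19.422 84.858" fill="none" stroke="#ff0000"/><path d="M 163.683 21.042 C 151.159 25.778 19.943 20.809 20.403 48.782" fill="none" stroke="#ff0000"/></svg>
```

G21
G90
G0 X27.171 Y60.160
M3 S612
G1 X22.177 Y79.397 F2456
G1 X22.889 Y103.872
G1 X23.806 Y120.826
G1 X19.422 Y117.504
M5
G0 X163.683 Y181.320
M3 S612
G1 X135.947 Y178.921 F2456
G1 X87.174 Y176.164
G1 X40.835 Y169.049
G1 X20.403 Y153.580
M5
G0 X0.000 Y0.000

viewBox `0 0 224.378 202.362` with mm width/height → 1 unit = 1 mm. Flip: y_m = 202.362 − y_svg.

**Shape 1** — `<path>` cubic bezier, stroke `#ff0000` → score (S612, F2456). Control points (SVG): P0=(27.171,142.202), P1=(14.261,125.713), P2=(31.246,61.241), P3=(19.422,84.858); sampled at t=k/4. Machine vertices: (27.171,60.160) → (22.177,79.397) → (22.889,103.872) → (23.806,120.826) → (19.422,117.504). Open path.

**Shape 2** — `<path>` cubic bezier, stroke `#ff0000` → score (S612, F2456). Control points (SVG): P0=(163.683,21.042), P1=(151.159,25.778), P2=(19.943,20.809), P3=(20.403,48.782); sampled at t=k/4. Machine vertices: (163.683,181.320) → (135.947,178.921) → (87.174,176.164) → (40.835,169.049) → (20.403,153.580). Open path.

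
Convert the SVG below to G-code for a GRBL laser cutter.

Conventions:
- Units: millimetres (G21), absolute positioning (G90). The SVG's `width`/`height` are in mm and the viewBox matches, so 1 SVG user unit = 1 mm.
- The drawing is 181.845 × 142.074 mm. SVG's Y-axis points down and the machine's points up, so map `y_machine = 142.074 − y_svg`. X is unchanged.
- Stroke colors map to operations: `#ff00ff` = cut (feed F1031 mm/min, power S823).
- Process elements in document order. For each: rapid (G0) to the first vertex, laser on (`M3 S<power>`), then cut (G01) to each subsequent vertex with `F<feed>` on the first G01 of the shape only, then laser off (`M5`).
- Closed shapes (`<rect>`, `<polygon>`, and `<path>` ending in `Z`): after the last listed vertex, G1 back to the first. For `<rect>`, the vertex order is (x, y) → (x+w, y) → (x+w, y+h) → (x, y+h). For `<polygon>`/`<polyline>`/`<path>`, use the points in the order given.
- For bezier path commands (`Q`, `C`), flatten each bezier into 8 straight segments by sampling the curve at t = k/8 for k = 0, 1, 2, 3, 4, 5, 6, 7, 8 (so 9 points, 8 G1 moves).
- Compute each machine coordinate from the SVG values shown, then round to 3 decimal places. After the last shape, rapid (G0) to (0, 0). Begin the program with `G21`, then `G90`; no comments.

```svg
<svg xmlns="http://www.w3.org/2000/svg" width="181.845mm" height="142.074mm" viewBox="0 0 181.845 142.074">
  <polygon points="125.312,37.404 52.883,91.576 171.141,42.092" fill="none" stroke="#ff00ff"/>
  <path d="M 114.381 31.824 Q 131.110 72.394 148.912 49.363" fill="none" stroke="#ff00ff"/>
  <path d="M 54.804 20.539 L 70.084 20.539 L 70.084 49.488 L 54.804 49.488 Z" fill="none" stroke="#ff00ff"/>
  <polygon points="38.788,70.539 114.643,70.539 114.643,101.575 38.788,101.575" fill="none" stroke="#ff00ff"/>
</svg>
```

1 u = 1 mm; y_m = 142.074 − y.

[1] `<polygon>` closed polygon, #ff00ff→cut S823 F1031: (125.312,104.670) → (52.883,50.498) → (171.141,99.982) → (125.312,104.670) (closed)

[2] `<path>` quadratic bezier, #ff00ff→cut S823 F1031: (114.381,110.250) → (118.580,101.101) → (122.813,93.940) → (127.079,88.766) → (131.378,85.580) → (135.711,84.382) → (140.078,85.171) → (144.478,87.947) → (148.912,92.711)

[3] `<path>` rectangle, #ff00ff→cut S823 F1031: (54.804,121.535) → (70.084,121.535) → (70.084,92.586) → (54.804,92.586) → (54.804,121.535) (closed)

[4] `<polygon>` rectangle, #ff00ff→cut S823 F1031: (38.788,71.535) → (114.643,71.535) → (114.643,40.499) → (38.788,40.499) → (38.788,71.535) (closed)

G21
G90
G0 X125.312 Y104.670
M3 S823
G01 X52.883 Y50.498 F1031
G01 X171.141 Y99.982
G01 X125.312 Y104.670
M5
G0 X114.381 Y110.250
M3 S823
G01 X118.580 Y101.101 F1031
G01 X122.813 Y93.940
G01 X127.079 Y88.766
G01 X131.378 Y85.580
G01 X135.711 Y84.382
G01 X140.078 Y85.171
G01 X144.478 Y87.947
G01 X148.912 Y92.711
M5
G0 X54.804 Y121.535
M3 S823
G01 X70.084 Y121.535 F1031
G01 X70.084 Y92.586
G01 X54.804 Y92.586
G01 X54.804 Y121.535
M5
G0 X38.788 Y71.535
M3 S823
G01 X114.643 Y71.535 F1031
G01 X114.643 Y40.499
G01 X38.788 Y40.499
G01 X38.788 Y71.535
M5
G0 X0.000 Y0.000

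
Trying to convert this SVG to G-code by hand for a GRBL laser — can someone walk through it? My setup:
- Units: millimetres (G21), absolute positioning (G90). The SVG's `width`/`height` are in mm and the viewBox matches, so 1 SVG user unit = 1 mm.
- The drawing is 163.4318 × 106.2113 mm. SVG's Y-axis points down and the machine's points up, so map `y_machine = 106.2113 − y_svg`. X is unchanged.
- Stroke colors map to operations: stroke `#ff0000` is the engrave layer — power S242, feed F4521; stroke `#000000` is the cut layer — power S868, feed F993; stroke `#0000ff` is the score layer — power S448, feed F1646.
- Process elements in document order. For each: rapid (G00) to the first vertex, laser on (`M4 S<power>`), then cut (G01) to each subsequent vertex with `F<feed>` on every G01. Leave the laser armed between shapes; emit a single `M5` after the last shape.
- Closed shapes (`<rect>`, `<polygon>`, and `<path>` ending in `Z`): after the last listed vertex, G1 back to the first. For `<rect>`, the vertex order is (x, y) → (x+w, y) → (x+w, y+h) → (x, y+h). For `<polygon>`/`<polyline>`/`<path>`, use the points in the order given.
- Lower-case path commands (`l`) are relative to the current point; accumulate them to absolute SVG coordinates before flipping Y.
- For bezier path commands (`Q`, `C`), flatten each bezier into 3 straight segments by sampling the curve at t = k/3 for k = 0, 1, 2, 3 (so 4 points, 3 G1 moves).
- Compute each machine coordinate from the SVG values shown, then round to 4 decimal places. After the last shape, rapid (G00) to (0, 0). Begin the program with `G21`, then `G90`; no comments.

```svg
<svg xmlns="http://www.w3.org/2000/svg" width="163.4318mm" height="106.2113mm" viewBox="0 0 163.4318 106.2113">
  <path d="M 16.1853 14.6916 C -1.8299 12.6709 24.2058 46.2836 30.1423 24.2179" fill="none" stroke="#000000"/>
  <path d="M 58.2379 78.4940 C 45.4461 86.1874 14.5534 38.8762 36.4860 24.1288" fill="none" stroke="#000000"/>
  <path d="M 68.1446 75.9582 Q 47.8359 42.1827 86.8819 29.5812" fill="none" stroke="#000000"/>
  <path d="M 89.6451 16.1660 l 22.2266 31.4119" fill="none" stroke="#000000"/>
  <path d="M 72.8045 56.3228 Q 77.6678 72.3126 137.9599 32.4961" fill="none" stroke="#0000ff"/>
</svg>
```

G21
G90
G00 X16.1853 Y91.5197
M4 S868
G01 X10.4778 Y85.0445 F993
G01 X19.8820 Y75.1052 F993
G01 X30.1423 Y81.9934 F993
G00 X58.2379 Y27.7173
M4 S868
G01 X42.0394 Y35.1155 F993
G01 X29.5349 Y59.7238 F993
G01 X36.4860 Y82.0825 F993
G00 X68.1446 Y30.2531
M4 S868
G01 X61.2004 Y50.4174 F993
G01 X67.4462 Y65.8764 F993
G01 X86.8819 Y76.6301 F993
G00 X89.6451 Y90.0453
M4 S868
G01 X111.8717 Y58.6334 F993
G00 X72.8045 Y49.8885
M4 S448
G01 X82.2055 Y45.4293 F1646
G01 X103.9239 Y53.3716 F1646
G01 X137.9599 Y73.7152 F1646
M5
G00 X0.0000 Y0.0000

viewBox `0 0 163.4318 106.2113` with mm width/height → 1 unit = 1 mm. Flip: y_m = 106.2113 − y_svg.

**Shape 1** — `<path>` cubic bezier, stroke `#000000` → cut (S868, F993). Control points (SVG): P0=(16.1853,14.6916), P1=(-1.8299,12.6709), P2=(24.2058,46.2836), P3=(30.1423,24.2179); sampled at t=k/3. Machine vertices: (16.1853,91.5197) → (10.4778,85.0445) → (19.8820,75.1052) → (30.1423,81.9934). Open path.

**Shape 2** — `<path>` cubic bezier, stroke `#000000` → cut (S868, F993). Control points (SVG): P0=(58.2379,78.4940), P1=(45.4461,86.1874), P2=(14.5534,38.8762), P3=(36.4860,24.1288); sampled at t=k/3. Machine vertices: (58.2379,27.7173) → (42.0394,35.1155) → (29.5349,59.7238) → (36.4860,82.0825). Open path.

**Shape 3** — `<path>` quadratic bezier, stroke `#000000` → cut (S868, F993). Control points (SVG): P0=(68.1446,75.9582), P1=(47.8359,42.1827), P2=(86.8819,29.5812); sampled at t=k/3. Machine vertices: (68.1446,30.2531) → (61.2004,50.4174) → (67.4462,65.8764) → (86.8819,76.6301). Open path.

**Shape 4** — `<path>` line segment, stroke `#000000` → cut (S868, F993). Machine vertices: (89.6451,90.0453) → (111.8717,58.6334). Open path.

**Shape 5** — `<path>` quadratic bezier, stroke `#0000ff` → score (S448, F1646). Control points (SVG): P0=(72.8045,56.3228), P1=(77.6678,72.3126), P2=(137.9599,32.4961); sampled at t=k/3. Machine vertices: (72.8045,49.8885) → (82.2055,45.4293) → (103.9239,53.3716) → (137.9599,73.7152). Open path.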